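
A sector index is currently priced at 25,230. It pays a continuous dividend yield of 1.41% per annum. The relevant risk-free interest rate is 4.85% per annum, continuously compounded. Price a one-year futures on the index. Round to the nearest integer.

26,113

F = S·e^((r − q)T) = 25230 · e^((0.0485 − 0.0141) × 12/12)
= 25230 · e^0.034400 = 25230 × 1.034999
F = 26,113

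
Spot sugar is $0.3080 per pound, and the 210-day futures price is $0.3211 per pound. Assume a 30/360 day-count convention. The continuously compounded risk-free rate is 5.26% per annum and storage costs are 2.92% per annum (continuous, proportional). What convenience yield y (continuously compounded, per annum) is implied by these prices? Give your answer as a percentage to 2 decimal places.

1.04%

F = S·e^((r+u−y)T) ⇒ (r+u−y) = ln(F/S)/T
ln(0.3211/0.3080) = 0.041653; /T ⇒ 0.071405
y = r + u − ln(F/S)/T = 0.0526 + 0.0292 − 0.071405 = 0.010395
y = 1.04%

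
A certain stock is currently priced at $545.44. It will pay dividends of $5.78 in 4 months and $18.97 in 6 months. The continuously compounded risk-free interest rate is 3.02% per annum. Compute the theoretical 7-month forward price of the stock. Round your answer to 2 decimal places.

PV(dividends) I = 5.78·e^(−0.0302·4/12) + 18.97·e^(−0.0302·6/12)
I = 5.7221 + 18.6857 = 24.4078
F = (S − I)·e^(rT) = (545.44 − 24.4078) · e^(0.0302·7/12)
= 521.0322 · e^0.017617 = 521.0322 × 1.017773 = $530.29

$530.29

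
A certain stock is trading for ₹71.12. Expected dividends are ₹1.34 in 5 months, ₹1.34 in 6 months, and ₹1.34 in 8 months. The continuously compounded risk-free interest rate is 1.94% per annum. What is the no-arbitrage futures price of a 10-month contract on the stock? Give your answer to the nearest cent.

₹68.24

PV(dividends) I = 1.34·e^(−0.0194·5/12) + 1.34·e^(−0.0194·6/12) + 1.34·e^(−0.0194·8/12)
I = 1.3292 + 1.3271 + 1.3228 = 3.9791
F = (S − I)·e^(rT) = (71.12 − 3.9791) · e^(0.0194·10/12)
= 67.1409 · e^0.016167 = 67.1409 × 1.016298 = ₹68.24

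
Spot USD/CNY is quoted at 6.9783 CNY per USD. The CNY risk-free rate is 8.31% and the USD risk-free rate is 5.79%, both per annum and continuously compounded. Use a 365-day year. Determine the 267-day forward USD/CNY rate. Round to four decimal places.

F = S·e^((r_CNY − r_USD)T) = 6.9783 · e^((0.0831 − 0.0579) × 267/365)
= 6.9783 · e^0.018434 = 6.9783 × 1.018605
F = 7.1081 CNY per USD

7.1081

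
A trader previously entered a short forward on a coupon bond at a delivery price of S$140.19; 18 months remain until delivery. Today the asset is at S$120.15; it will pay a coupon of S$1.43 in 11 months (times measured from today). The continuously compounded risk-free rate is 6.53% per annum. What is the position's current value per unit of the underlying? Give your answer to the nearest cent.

S$8.31

PV(remaining coupons) I = 1.43·e^(−0.0653·11/12) = 1.3469
Current forward F = (S − I)·e^(rT) = (120.15 − 1.3469)·e^(0.0653·18/12) = 118.8031 × 1.102908 = 131.0289
Value (long) = (F − K)·e^(−rT) = (131.0289 − 140.19) × 0.906694 = -8.3063
Short position value = −(long value) = S$8.31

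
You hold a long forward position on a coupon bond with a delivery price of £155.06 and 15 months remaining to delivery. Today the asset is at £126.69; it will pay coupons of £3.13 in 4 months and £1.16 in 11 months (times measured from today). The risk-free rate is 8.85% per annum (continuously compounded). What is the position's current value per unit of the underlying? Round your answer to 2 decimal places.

PV(remaining coupons) I = 3.13·e^(−0.0885·4/12) + 1.16·e^(−0.0885·11/12) = 4.1086
Current forward F = (S − I)·e^(rT) = (126.69 − 4.1086)·e^(0.0885·15/12) = 122.5814 × 1.116976 = 136.9205
Value (long) = (F − K)·e^(−rT) = (136.9205 − 155.06) × 0.895274 = -16.2398
Value = -£16.24

-£16.24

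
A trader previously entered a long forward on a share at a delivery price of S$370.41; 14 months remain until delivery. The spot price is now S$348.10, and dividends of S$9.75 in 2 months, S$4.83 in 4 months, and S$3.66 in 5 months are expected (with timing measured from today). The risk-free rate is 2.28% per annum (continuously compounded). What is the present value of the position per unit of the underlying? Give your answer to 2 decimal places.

PV(remaining dividends) I = 9.75·e^(−0.0228·2/12) + 4.83·e^(−0.0228·4/12) + 3.66·e^(−0.0228·5/12) = 18.1318
Current forward F = (S − I)·e^(rT) = (348.10 − 18.1318)·e^(0.0228·14/12) = 329.9682 × 1.026957 = 338.8632
Value (long) = (F − K)·e^(−rT) = (338.8632 − 370.41) × 0.973751 = -30.7187
Value = -S$30.72

-S$30.72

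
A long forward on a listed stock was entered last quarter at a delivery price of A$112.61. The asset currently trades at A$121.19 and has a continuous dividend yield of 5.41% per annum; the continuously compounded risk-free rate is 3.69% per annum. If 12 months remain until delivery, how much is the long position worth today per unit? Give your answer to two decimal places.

A$6.28

Current fair forward for the remaining 12 months: F = S·e^((r − q)·T), (r − q) = 0.0369 − 0.0541 = -0.0172
F = 121.19 · e^(-0.0172 × 12/12) = 121.19 × 0.982947 = 119.1233
Value of long forward = (F − K)·e^(−rT) = (119.1233 − 112.61) · e^(−0.0369·12/12)
= 6.5133 × 0.963773 = 6.28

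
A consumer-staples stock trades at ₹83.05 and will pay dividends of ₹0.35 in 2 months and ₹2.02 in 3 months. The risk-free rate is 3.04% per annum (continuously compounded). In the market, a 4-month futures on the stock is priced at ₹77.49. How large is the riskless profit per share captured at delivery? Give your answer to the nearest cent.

PV(dividends) I = 0.35·e^(−0.0304·2/12) + 2.02·e^(−0.0304·3/12) = 2.3529
Fair futures F* = (S − I)·e^(rT) = (83.05 − 2.3529)·e^0.010133 = 80.6971 × 1.010185 = 81.5190
Market ₹77.49 < fair 81.5190: forward underpriced → reverse cash-and-carry (short the stock, invest proceeds at r, pay the dividends, go long the forward).
Profit at T = |F_mkt − F*| = |77.49 − 81.5190| = ₹4.03 per share

₹4.03 per share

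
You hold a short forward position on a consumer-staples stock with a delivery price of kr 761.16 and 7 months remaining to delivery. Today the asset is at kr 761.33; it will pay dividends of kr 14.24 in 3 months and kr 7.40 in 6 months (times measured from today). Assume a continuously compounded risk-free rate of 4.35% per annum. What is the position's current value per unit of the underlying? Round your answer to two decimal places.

kr 2.09

PV(remaining dividends) I = 14.24·e^(−0.0435·3/12) + 7.40·e^(−0.0435·6/12) = 21.3268
Current forward F = (S − I)·e^(rT) = (761.33 − 21.3268)·e^(0.0435·7/12) = 740.0032 × 1.025700 = 759.0213
Value (long) = (F − K)·e^(−rT) = (759.0213 − 761.16) × 0.974944 = -2.0851
Short position value = −(long value) = kr 2.09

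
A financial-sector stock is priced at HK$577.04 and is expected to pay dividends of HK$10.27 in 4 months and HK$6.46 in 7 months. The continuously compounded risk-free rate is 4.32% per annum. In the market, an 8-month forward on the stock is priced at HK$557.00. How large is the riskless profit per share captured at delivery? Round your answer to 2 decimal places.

PV(dividends) I = 10.27·e^(−0.0432·4/12) + 6.46·e^(−0.0432·7/12) = 16.4224
Fair forward F* = (S − I)·e^(rT) = (577.04 − 16.4224)·e^0.028800 = 560.6176 × 1.029219 = 576.9983
Market HK$557.00 < fair 576.9983: forward underpriced → reverse cash-and-carry (short the stock, invest proceeds at r, pay the dividends, go long the forward).
Profit at T = |F_mkt − F*| = |557.00 − 576.9983| = HK$20.00 per share

HK$20.00 per share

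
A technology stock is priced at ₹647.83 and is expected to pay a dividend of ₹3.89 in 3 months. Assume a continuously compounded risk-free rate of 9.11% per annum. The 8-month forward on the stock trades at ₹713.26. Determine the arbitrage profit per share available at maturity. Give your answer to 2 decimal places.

₹28.91 per share

PV(dividends) I = 3.89·e^(−0.0911·3/12) = 3.8024
Fair forward F* = (S − I)·e^(rT) = (647.83 − 3.8024)·e^0.060733 = 644.0276 × 1.062615 = 684.3534
Market ₹713.26 > fair 684.3534: forward overpriced → cash-and-carry (borrow at r, buy the stock and collect the dividends, short the forward).
Profit at T = |F_mkt − F*| = |713.26 − 684.3534| = ₹28.91 per share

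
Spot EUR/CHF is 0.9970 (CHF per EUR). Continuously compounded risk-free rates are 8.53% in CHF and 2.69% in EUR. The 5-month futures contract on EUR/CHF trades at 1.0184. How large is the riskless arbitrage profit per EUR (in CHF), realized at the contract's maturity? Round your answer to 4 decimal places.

Fair futures: F* = S·e^(carry·T), with carry = (r_CHF − r_EUR) = 0.0853 − 0.0269 = 0.0584
F* = 0.9970 · e^(0.0584 × 5/12) = 0.9970 · e^0.024333 = 0.9970 × 1.024631 = 1.0216
Market 1.0184 < fair 1.0216: forward underpriced → reverse cash-and-carry (short spot, go long the forward).
At maturity, profit = |F_mkt − F*| = |1.0184 − 1.0216| = 0.0032 per EUR (in CHF)

0.0032 per EUR (in CHF)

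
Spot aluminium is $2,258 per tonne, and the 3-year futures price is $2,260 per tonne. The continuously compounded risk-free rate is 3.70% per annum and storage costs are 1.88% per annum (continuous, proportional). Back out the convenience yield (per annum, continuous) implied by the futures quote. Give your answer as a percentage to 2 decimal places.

5.55%

F = S·e^((r+u−y)T) ⇒ (r+u−y) = ln(F/S)/T
ln(2260/2258) = 0.000885; /T ⇒ 0.000295
y = r + u − ln(F/S)/T = 0.0370 + 0.0188 − 0.000295 = 0.055505
y = 5.55%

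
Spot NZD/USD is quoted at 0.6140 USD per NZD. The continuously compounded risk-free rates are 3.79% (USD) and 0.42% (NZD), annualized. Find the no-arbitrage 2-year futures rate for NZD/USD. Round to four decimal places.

F = S·e^((r_USD − r_NZD)T) = 0.6140 · e^((0.0379 − 0.0042) × 2)
= 0.6140 · e^0.067400 = 0.6140 × 1.069723
F = 0.6568 USD per NZD

0.6568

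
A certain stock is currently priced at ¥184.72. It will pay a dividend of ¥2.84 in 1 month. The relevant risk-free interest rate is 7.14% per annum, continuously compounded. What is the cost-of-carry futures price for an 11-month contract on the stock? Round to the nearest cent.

PV(dividends) I = 2.84·e^(−0.0714·1/12)
I = 2.8232
F = (S − I)·e^(rT) = (184.72 − 2.8232) · e^(0.0714·11/12)
= 181.8968 · e^0.065450 = 181.8968 × 1.067639 = ¥194.20

¥194.20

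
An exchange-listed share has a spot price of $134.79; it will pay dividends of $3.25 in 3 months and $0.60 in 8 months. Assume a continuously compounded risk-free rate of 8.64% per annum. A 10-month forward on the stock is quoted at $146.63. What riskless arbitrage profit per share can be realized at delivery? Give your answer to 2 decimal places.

$5.80 per share

PV(dividends) I = 3.25·e^(−0.0864·3/12) + 0.60·e^(−0.0864·8/12) = 3.7470
Fair forward F* = (S − I)·e^(rT) = (134.79 − 3.7470)·e^0.072000 = 131.0430 × 1.074655 = 140.8260
Market $146.63 > fair 140.8260: forward overpriced → cash-and-carry (borrow at r, buy the stock and collect the dividends, short the forward).
Profit at T = |F_mkt − F*| = |146.63 − 140.8260| = $5.80 per share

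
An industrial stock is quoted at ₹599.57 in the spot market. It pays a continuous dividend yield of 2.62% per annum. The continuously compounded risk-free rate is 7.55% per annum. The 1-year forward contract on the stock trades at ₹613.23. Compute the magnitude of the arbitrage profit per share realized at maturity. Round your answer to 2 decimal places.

Fair forward: F* = S·e^(carry·T), with carry = (r − q) = 0.0755 − 0.0262 = 0.0493
F* = 599.57 · e^(0.0493 × 1) = 599.57 · e^0.049300 = 599.57 × 1.050535 = ₹629.8693
Market ₹613.23 < fair ₹629.8693: forward underpriced → reverse cash-and-carry (short spot, go long the forward).
At maturity, profit = |F_mkt − F*| = |613.23 − 629.8693| = ₹16.64 per share

₹16.64 per share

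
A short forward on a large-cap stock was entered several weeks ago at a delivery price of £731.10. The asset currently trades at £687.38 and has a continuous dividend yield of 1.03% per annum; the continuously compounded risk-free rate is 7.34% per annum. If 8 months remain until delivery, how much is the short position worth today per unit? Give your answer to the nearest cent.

Current fair forward for the remaining 8 months: F = S·e^((r − q)·T), (r − q) = 0.0734 − 0.0103 = 0.0631
F = 687.38 · e^(0.0631 × 8/12) = 687.38 × 1.042964 = 716.9126
Value of long forward = (F − K)·e^(−rT) = (716.9126 − 731.10) · e^(−0.0734·8/12)
= -14.1874 × 0.952245 = -13.51
Short position value = −(long value) = £13.51

£13.51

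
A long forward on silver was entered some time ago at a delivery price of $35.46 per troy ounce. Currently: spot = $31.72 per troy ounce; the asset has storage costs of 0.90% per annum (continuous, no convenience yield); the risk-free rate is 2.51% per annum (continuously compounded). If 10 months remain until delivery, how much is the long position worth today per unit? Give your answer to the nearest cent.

Current fair forward for the remaining 10 months: F = S·e^((r + u)·T), (r + u) = 0.0251 + 0.0090 = 0.0341
F = 31.72 · e^(0.0341 × 10/12) = 31.72 × 1.028824 = 32.6343
Value of long forward = (F − K)·e^(−rT) = (32.6343 − 35.46) · e^(−0.0251·10/12)
= -2.8257 × 0.979301 = -2.77

-$2.77 per troy ounce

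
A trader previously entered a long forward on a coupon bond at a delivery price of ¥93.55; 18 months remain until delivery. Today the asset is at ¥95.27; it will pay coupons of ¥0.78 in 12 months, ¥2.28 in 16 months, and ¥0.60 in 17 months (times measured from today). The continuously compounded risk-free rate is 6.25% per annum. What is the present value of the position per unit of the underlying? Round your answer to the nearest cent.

¥6.71

PV(remaining coupons) I = 0.78·e^(−0.0625·12/12) + 2.28·e^(−0.0625·16/12) + 0.60·e^(−0.0625·17/12) = 3.3796
Current forward F = (S − I)·e^(rT) = (95.27 − 3.3796)·e^(0.0625·18/12) = 91.8904 × 1.098285 = 100.9218
Value (long) = (F − K)·e^(−rT) = (100.9218 − 93.55) × 0.910510 = 6.7121
Value = ¥6.71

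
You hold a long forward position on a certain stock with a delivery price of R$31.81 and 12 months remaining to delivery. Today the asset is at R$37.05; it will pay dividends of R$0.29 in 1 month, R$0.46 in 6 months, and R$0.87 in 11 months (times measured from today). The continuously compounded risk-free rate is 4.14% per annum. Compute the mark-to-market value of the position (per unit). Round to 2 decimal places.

R$4.95

PV(remaining dividends) I = 0.29·e^(−0.0414·1/12) + 0.46·e^(−0.0414·6/12) + 0.87·e^(−0.0414·11/12) = 1.5772
Current forward F = (S − I)·e^(rT) = (37.05 − 1.5772)·e^(0.0414·12/12) = 35.4728 × 1.042269 = 36.9722
Value (long) = (F − K)·e^(−rT) = (36.9722 − 31.81) × 0.959445 = 4.9528
Value = R$4.95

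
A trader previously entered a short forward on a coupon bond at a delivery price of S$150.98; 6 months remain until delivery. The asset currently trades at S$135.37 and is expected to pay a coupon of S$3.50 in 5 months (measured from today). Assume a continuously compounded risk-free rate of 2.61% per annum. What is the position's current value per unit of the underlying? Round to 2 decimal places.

S$17.11

PV(remaining coupons) I = 3.50·e^(−0.0261·5/12) = 3.4621
Current forward F = (S − I)·e^(rT) = (135.37 − 3.4621)·e^(0.0261·6/12) = 131.9079 × 1.013136 = 133.6406
Value (long) = (F − K)·e^(−rT) = (133.6406 − 150.98) × 0.987035 = -17.1146
Short position value = −(long value) = S$17.11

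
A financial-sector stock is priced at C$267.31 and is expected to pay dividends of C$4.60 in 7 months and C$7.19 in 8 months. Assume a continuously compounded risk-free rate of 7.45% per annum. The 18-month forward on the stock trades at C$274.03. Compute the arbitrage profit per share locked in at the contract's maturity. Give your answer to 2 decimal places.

PV(dividends) I = 4.60·e^(−0.0745·7/12) + 7.19·e^(−0.0745·8/12) = 11.2460
Fair forward F* = (S − I)·e^(rT) = (267.31 − 11.2460)·e^0.111750 = 256.0640 × 1.118233 = 286.3392
Market C$274.03 < fair 286.3392: forward underpriced → reverse cash-and-carry (short the stock, invest proceeds at r, pay the dividends, go long the forward).
Profit at T = |F_mkt − F*| = |274.03 − 286.3392| = C$12.31 per share

C$12.31 per share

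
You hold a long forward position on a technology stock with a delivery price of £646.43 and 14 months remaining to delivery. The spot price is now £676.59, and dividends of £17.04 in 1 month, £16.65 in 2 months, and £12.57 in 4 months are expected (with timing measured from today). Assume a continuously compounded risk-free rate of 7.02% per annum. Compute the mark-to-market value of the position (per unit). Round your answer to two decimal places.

£35.32

PV(remaining dividends) I = 17.04·e^(−0.0702·1/12) + 16.65·e^(−0.0702·2/12) + 12.57·e^(−0.0702·4/12) = 45.6762
Current forward F = (S − I)·e^(rT) = (676.59 − 45.6762)·e^(0.0702·14/12) = 630.9138 × 1.085347 = 684.7604
Value (long) = (F − K)·e^(−rT) = (684.7604 − 646.43) × 0.921364 = 35.3163
Value = £35.32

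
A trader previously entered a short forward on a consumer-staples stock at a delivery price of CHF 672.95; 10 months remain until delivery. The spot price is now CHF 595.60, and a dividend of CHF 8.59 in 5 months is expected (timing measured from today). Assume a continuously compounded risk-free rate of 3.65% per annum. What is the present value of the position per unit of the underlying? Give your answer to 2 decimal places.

CHF 65.65

PV(remaining dividends) I = 8.59·e^(−0.0365·5/12) = 8.4603
Current forward F = (S − I)·e^(rT) = (595.60 − 8.4603)·e^(0.0365·10/12) = 587.1397 × 1.030884 = 605.2729
Value (long) = (F − K)·e^(−rT) = (605.2729 − 672.95) × 0.970041 = -65.6496
Short position value = −(long value) = CHF 65.65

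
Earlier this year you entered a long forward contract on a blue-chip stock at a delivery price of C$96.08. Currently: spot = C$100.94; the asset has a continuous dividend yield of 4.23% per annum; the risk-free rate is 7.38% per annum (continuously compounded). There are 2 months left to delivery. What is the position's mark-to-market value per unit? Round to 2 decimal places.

Current fair forward for the remaining 2 months: F = S·e^((r − q)·T), (r − q) = 0.0738 − 0.0423 = 0.0315
F = 100.94 · e^(0.0315 × 2/12) = 100.94 × 1.005264 = 101.4713
Value of long forward = (F − K)·e^(−rT) = (101.4713 − 96.08) · e^(−0.0738·2/12)
= 5.3913 × 0.987775 = 5.33

C$5.33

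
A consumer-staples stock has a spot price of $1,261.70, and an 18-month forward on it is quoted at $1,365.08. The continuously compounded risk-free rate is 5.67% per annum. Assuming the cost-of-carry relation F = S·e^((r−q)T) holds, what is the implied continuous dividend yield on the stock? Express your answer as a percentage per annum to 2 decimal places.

From F = S·e^((r−q)T): (r − q) = ln(F/S)/T
ln(1365.08/1261.70) = ln(1.081937) = 0.078753
(r − q) = 0.078753 / (18/12) = 0.052502
q = r − ln(F/S)/T = 0.0567 − 0.052502 = 0.004198
q = 0.42%

0.42%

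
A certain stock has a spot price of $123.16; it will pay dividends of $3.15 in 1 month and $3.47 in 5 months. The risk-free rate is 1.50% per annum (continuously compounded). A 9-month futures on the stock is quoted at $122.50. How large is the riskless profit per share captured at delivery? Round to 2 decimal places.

$4.62 per share

PV(dividends) I = 3.15·e^(−0.0150·1/12) + 3.47·e^(−0.0150·5/12) = 6.5944
Fair futures F* = (S − I)·e^(rT) = (123.16 − 6.5944)·e^0.011250 = 116.5656 × 1.011314 = 117.8844
Market $122.50 > fair 117.8844: forward overpriced → cash-and-carry (borrow at r, buy the stock and collect the dividends, short the forward).
Profit at T = |F_mkt − F*| = |122.50 − 117.8844| = $4.62 per share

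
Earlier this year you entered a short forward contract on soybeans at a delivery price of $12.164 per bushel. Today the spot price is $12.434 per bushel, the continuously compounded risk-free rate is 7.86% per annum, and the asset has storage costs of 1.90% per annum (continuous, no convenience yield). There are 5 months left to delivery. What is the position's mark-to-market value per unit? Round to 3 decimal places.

Current fair forward for the remaining 5 months: F = S·e^((r + u)·T), (r + u) = 0.0786 + 0.0190 = 0.0976
F = 12.434 · e^(0.0976 × 5/12) = 12.434 × 1.041505 = 12.9501
Value of long forward = (F − K)·e^(−rT) = (12.9501 − 12.164) · e^(−0.0786·5/12)
= 0.7861 × 0.967780 = 0.761
Short position value = −(long value) = -$0.761

-$0.761 per bushel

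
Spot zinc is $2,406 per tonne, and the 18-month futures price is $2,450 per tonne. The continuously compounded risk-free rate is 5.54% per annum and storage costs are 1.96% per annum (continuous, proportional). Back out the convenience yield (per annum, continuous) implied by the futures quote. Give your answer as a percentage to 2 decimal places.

6.29%

F = S·e^((r+u−y)T) ⇒ (r+u−y) = ln(F/S)/T
ln(2450/2406) = 0.018122; /T ⇒ 0.012081
y = r + u − ln(F/S)/T = 0.0554 + 0.0196 − 0.012081 = 0.062919
y = 6.29%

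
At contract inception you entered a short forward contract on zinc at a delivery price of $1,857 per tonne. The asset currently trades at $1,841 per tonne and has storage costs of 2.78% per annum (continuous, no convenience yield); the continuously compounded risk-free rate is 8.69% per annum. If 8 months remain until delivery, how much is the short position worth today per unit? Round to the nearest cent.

-$122.96 per tonne

Current fair forward for the remaining 8 months: F = S·e^((r + u)·T), (r + u) = 0.0869 + 0.0278 = 0.1147
F = 1841 · e^(0.1147 × 8/12) = 1841 × 1.07946621 = 1987.2973
Value of long forward = (F − K)·e^(−rT) = (1987.2973 − 1857) · e^(−0.0869·8/12)
= 130.2973 × 0.94371286 = 122.96
Short position value = −(long value) = -$122.96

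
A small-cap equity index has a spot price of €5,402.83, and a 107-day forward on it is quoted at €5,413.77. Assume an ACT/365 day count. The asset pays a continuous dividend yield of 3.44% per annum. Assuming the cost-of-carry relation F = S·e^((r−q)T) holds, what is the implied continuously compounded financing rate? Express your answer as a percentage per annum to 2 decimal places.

4.13%

From F = S·e^((r−q)T): (r − q) = ln(F/S)/T
ln(5413.77/5402.83) = ln(1.002025) = 0.002023
(r − q) = 0.002023 / (107/365) = 0.006901
r = ln(F/S)/T + q = 0.006901 + 0.0344 = 0.041301
r = 4.13%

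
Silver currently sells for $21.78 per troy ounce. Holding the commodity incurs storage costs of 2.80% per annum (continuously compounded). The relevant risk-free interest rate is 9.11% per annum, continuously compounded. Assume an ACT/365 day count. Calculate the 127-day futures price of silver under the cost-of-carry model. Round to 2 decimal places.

Net carry = r + u − y = 0.0911 + 0.0280 − 0.0000 = 0.1191
F = S·e^((r+u−y)T) = 21.78 · e^(0.1191 × 127/365) = 21.78 · e^0.041440
= 21.78 × 1.042311 = $22.70 per troy ounce

$22.70 per troy ounce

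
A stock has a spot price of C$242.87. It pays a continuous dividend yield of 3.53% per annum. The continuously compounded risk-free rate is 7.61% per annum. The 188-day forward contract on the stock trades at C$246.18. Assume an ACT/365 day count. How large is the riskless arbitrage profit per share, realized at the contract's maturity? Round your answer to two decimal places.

C$1.85 per share

Fair forward: F* = S·e^(carry·T), with carry = (r − q) = 0.0761 − 0.0353 = 0.0408
F* = 242.87 · e^(0.0408 × 188/365) = 242.87 · e^0.021015 = 242.87 × 1.021237 = C$248.0278
Market C$246.18 < fair C$248.0278: forward underpriced → reverse cash-and-carry (short spot, go long the forward).
At maturity, profit = |F_mkt − F*| = |246.18 − 248.0278| = C$1.85 per share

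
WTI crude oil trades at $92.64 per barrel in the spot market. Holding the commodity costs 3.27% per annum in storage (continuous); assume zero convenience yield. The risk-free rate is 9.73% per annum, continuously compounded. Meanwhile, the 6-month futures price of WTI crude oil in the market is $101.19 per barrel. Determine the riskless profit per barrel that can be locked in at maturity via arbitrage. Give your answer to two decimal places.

Fair futures: F* = S·e^(carry·T), with carry = (r + u) = 0.0973 + 0.0327 = 0.1300
F* = 92.64 · e^(0.1300 × 6/12) = 92.64 · e^0.065000 = 92.64 × 1.067159 = $98.8616
Market $101.19 > fair $98.8616: forward overpriced → cash-and-carry (buy spot, short the forward).
At maturity, profit = |F_mkt − F*| = |101.19 − 98.8616| = $2.33 per barrel

$2.33 per barrel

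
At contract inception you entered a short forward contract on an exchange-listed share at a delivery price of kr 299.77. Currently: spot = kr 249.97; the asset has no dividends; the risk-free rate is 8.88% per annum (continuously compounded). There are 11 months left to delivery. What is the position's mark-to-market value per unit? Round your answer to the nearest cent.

Current fair forward for the remaining 11 months: F = S·e^(r·T), r = 0.0888
F = 249.97 · e^(0.0888 × 11/12) = 249.97 × 1.084805 = 271.1687
Value of long forward = (F − K)·e^(−rT) = (271.1687 − 299.77) · e^(−0.0888·11/12)
= -28.6013 × 0.921825 = -26.37
Short position value = −(long value) = kr 26.37

kr 26.37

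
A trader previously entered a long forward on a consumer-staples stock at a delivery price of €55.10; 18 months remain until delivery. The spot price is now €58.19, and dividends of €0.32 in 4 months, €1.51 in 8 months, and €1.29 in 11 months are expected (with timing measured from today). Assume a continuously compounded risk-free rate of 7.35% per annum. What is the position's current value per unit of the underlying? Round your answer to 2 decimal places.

PV(remaining dividends) I = 0.32·e^(−0.0735·4/12) + 1.51·e^(−0.0735·8/12) + 1.29·e^(−0.0735·11/12) = 2.9560
Current forward F = (S − I)·e^(rT) = (58.19 − 2.9560)·e^(0.0735·18/12) = 55.2340 × 1.116557 = 61.6719
Value (long) = (F − K)·e^(−rT) = (61.6719 − 55.10) × 0.895610 = 5.8859
Value = €5.89

€5.89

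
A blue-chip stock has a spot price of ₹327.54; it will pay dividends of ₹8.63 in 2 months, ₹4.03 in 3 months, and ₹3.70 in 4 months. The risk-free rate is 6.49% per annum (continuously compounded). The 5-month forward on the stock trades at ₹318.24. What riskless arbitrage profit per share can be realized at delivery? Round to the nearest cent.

₹1.71 per share

PV(dividends) I = 8.63·e^(−0.0649·2/12) + 4.03·e^(−0.0649·3/12) + 3.70·e^(−0.0649·4/12) = 16.1231
Fair forward F* = (S − I)·e^(rT) = (327.54 − 16.1231)·e^0.027042 = 311.4169 × 1.027411 = 319.9531
Market ₹318.24 < fair 319.9531: forward underpriced → reverse cash-and-carry (short the stock, invest proceeds at r, pay the dividends, go long the forward).
Profit at T = |F_mkt − F*| = |318.24 − 319.9531| = ₹1.71 per share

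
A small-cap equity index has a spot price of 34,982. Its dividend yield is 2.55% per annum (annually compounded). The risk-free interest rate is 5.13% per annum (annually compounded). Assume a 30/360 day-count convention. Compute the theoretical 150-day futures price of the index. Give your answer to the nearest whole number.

F = S · (1+r)^T / (1+q)^T
= 34982 × 1.021064 / 1.010547 = 34982 × 1.010407
F = 35,346

35,346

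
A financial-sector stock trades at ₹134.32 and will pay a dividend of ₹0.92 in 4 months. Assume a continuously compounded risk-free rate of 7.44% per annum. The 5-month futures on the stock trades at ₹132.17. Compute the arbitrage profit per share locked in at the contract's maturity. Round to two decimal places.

PV(dividends) I = 0.92·e^(−0.0744·4/12) = 0.8975
Fair futures F* = (S − I)·e^(rT) = (134.32 − 0.8975)·e^0.031000 = 133.4225 × 1.031486 = 137.6234
Market ₹132.17 < fair 137.6234: forward underpriced → reverse cash-and-carry (short the stock, invest proceeds at r, pay the dividends, go long the forward).
Profit at T = |F_mkt − F*| = |132.17 − 137.6234| = ₹5.45 per share

₹5.45 per share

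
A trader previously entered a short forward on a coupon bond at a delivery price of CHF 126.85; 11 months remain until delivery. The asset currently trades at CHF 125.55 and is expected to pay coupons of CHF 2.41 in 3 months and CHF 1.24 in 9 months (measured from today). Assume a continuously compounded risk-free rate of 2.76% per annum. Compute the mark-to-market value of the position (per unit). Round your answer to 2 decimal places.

CHF 1.74

PV(remaining coupons) I = 2.41·e^(−0.0276·3/12) + 1.24·e^(−0.0276·9/12) = 3.6080
Current forward F = (S − I)·e^(rT) = (125.55 − 3.6080)·e^(0.0276·11/12) = 121.9420 × 1.025623 = 125.0665
Value (long) = (F − K)·e^(−rT) = (125.0665 − 126.85) × 0.975017 = -1.7389
Short position value = −(long value) = CHF 1.74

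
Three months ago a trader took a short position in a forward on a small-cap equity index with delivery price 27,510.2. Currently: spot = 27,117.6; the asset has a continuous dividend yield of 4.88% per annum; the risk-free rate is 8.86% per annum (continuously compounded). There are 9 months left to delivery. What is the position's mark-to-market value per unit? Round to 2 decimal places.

-401.48

Current fair forward for the remaining 9 months: F = S·e^((r − q)·T), (r − q) = 0.0886 − 0.0488 = 0.0398
F = 27117.6 · e^(0.0398 × 9/12) = 27117.6 × 1.03029998 = 27939.2627
Value of long forward = (F − K)·e^(−rT) = (27939.2627 − 27510.2) · e^(−0.0886·9/12)
= 429.0627 × 0.93570970 = 401.48
Short position value = −(long value) = -401.48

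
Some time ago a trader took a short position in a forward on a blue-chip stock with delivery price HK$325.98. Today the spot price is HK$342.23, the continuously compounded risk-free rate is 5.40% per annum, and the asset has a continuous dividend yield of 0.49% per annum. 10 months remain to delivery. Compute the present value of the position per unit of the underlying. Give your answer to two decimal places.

-HK$29.20

Current fair forward for the remaining 10 months: F = S·e^((r − q)·T), (r − q) = 0.0540 − 0.0049 = 0.0491
F = 342.23 · e^(0.0491 × 10/12) = 342.23 × 1.041765 = 356.5232
Value of long forward = (F − K)·e^(−rT) = (356.5232 − 325.98) · e^(−0.0540·10/12)
= 30.5432 × 0.955997 = 29.20
Short position value = −(long value) = -HK$29.20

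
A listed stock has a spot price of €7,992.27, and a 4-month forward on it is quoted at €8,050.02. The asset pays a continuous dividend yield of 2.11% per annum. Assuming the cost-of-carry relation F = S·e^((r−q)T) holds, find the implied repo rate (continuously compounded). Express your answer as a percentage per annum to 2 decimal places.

From F = S·e^((r−q)T): (r − q) = ln(F/S)/T
ln(8050.02/7992.27) = ln(1.007226) = 0.007200
(r − q) = 0.007200 / (4/12) = 0.021600
r = ln(F/S)/T + q = 0.021600 + 0.0211 = 0.042700
r = 4.27%

4.27%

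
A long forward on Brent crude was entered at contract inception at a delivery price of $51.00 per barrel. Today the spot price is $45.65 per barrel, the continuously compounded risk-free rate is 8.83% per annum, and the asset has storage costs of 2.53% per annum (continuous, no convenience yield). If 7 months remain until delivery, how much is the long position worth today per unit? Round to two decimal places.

Current fair forward for the remaining 7 months: F = S·e^((r + u)·T), (r + u) = 0.0883 + 0.0253 = 0.1136
F = 45.65 · e^(0.1136 × 7/12) = 45.65 × 1.068512 = 48.7776
Value of long forward = (F − K)·e^(−rT) = (48.7776 − 51.00) · e^(−0.0883·7/12)
= -2.2224 × 0.949796 = -2.11

-$2.11 per barrel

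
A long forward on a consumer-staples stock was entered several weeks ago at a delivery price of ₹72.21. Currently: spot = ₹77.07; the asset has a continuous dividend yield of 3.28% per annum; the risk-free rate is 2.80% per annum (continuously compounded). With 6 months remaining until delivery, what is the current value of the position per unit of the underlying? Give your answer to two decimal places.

Current fair forward for the remaining 6 months: F = S·e^((r − q)·T), (r − q) = 0.0280 − 0.0328 = -0.0048
F = 77.07 · e^(-0.0048 × 6/12) = 77.07 × 0.997603 = 76.8853
Value of long forward = (F − K)·e^(−rT) = (76.8853 − 72.21) · e^(−0.0280·6/12)
= 4.6753 × 0.986098 = 4.61

₹4.61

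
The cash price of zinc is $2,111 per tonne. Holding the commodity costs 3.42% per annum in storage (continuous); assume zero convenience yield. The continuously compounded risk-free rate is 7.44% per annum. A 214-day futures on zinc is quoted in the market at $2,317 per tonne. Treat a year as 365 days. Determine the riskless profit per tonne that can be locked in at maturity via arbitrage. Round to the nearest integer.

Fair futures: F* = S·e^(carry·T), with carry = (r + u) = 0.0744 + 0.0342 = 0.1086
F* = 2111 · e^(0.1086 × 214/365) = 2111 · e^0.063672 = 2111 × 1.065743 = $2249.7835
Market $2317 > fair $2249.7835: forward overpriced → cash-and-carry (buy spot, short the forward).
At maturity, profit = |F_mkt − F*| = |2317 − 2249.7835| = $67 per tonne

$67 per tonne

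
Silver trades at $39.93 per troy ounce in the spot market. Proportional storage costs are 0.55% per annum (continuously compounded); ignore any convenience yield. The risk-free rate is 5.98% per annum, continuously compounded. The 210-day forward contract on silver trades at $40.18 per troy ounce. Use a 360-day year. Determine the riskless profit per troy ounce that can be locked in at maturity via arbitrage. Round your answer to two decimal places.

$1.30 per troy ounce

Fair forward: F* = S·e^(carry·T), with carry = (r + u) = 0.0598 + 0.0055 = 0.0653
F* = 39.93 · e^(0.0653 × 210/360) = 39.93 · e^0.038092 = 39.93 × 1.038827 = $41.4804
Market $40.18 < fair $41.4804: forward underpriced → reverse cash-and-carry (short spot, go long the forward).
At maturity, profit = |F_mkt − F*| = |40.18 − 41.4804| = $1.30 per troy ounce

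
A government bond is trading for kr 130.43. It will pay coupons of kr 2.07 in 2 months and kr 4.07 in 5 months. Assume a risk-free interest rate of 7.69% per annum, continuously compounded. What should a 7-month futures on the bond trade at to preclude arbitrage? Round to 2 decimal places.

kr 130.15

PV(coupons) I = 2.07·e^(−0.0769·2/12) + 4.07·e^(−0.0769·5/12)
I = 2.0436 + 3.9417 = 5.9853
F = (S − I)·e^(rT) = (130.43 − 5.9853) · e^(0.0769·7/12)
= 124.4447 · e^0.044858 = 124.4447 × 1.045879 = kr 130.15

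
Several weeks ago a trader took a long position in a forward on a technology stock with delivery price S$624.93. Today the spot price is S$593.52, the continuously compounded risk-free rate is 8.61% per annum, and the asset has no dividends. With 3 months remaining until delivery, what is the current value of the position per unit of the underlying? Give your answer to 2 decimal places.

-S$18.10

Current fair forward for the remaining 3 months: F = S·e^(r·T), r = 0.0861
F = 593.52 · e^(0.0861 × 3/12) = 593.52 × 1.021758 = 606.4338
Value of long forward = (F − K)·e^(−rT) = (606.4338 − 624.93) · e^(−0.0861·3/12)
= -18.4962 × 0.978705 = -18.10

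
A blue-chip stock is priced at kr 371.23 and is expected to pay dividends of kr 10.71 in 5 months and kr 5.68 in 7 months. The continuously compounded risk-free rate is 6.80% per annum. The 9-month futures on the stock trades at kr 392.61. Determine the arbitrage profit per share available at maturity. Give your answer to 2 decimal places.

PV(dividends) I = 10.71·e^(−0.0680·5/12) + 5.68·e^(−0.0680·7/12) = 15.8699
Fair futures F* = (S − I)·e^(rT) = (371.23 − 15.8699)·e^0.051000 = 355.3601 × 1.052323 = 373.9536
Market kr 392.61 > fair 373.9536: forward overpriced → cash-and-carry (borrow at r, buy the stock and collect the dividends, short the forward).
Profit at T = |F_mkt − F*| = |392.61 − 373.9536| = kr 18.66 per share

kr 18.66 per share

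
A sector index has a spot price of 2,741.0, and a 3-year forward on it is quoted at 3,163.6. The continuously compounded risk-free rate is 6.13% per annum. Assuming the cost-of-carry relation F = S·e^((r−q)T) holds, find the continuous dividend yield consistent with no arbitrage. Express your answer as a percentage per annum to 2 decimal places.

1.35%

From F = S·e^((r−q)T): (r − q) = ln(F/S)/T
ln(3163.6/2741.0) = ln(1.154177) = 0.143388
(r − q) = 0.143388 / (3) = 0.047796
q = r − ln(F/S)/T = 0.0613 − 0.047796 = 0.013504
q = 1.35%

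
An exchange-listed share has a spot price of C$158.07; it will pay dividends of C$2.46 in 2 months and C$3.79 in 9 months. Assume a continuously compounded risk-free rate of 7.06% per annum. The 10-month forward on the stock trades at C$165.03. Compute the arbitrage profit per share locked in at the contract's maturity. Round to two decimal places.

PV(dividends) I = 2.46·e^(−0.0706·2/12) + 3.79·e^(−0.0706·9/12) = 6.0258
Fair forward F* = (S − I)·e^(rT) = (158.07 − 6.0258)·e^0.058833 = 152.0442 × 1.060598 = 161.2578
Market C$165.03 > fair 161.2578: forward overpriced → cash-and-carry (borrow at r, buy the stock and collect the dividends, short the forward).
Profit at T = |F_mkt − F*| = |165.03 − 161.2578| = C$3.77 per share

C$3.77 per share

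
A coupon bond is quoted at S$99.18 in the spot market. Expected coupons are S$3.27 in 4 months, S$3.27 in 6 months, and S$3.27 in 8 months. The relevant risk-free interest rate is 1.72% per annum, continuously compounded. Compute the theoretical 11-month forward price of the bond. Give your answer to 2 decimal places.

S$90.88

PV(coupons) I = 3.27·e^(−0.0172·4/12) + 3.27·e^(−0.0172·6/12) + 3.27·e^(−0.0172·8/12)
I = 3.2513 + 3.2420 + 3.2327 = 9.7260
F = (S − I)·e^(rT) = (99.18 − 9.7260) · e^(0.0172·11/12)
= 89.4540 · e^0.015767 = 89.4540 × 1.015892 = S$90.88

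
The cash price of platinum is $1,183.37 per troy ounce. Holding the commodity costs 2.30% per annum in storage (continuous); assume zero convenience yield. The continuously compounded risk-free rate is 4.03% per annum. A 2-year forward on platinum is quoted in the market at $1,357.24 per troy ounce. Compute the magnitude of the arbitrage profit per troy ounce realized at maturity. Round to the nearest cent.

$14.16 per troy ounce

Fair forward: F* = S·e^(carry·T), with carry = (r + u) = 0.0403 + 0.0230 = 0.0633
F* = 1183.37 · e^(0.0633 × 2) = 1183.37 · e^0.12660000 = 1183.37 × 1.13496294 = $1343.0811
Market $1357.24 > fair $1343.0811: forward overpriced → cash-and-carry (buy spot, short the forward).
At maturity, profit = |F_mkt − F*| = |1357.24 − 1343.0811| = $14.16 per troy ounce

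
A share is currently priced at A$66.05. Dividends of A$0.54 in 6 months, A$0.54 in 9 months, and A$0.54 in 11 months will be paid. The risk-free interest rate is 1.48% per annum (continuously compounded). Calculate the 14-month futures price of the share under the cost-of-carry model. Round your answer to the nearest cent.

A$65.57

PV(dividends) I = 0.54·e^(−0.0148·6/12) + 0.54·e^(−0.0148·9/12) + 0.54·e^(−0.0148·11/12)
I = 0.5360 + 0.5340 + 0.5327 = 1.6027
F = (S − I)·e^(rT) = (66.05 − 1.6027) · e^(0.0148·14/12)
= 64.4473 · e^0.017267 = 64.4473 × 1.017417 = A$65.57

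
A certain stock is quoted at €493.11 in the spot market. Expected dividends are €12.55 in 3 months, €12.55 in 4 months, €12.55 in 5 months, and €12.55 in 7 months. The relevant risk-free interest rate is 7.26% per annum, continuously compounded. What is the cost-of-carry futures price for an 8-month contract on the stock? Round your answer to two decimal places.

PV(dividends) I = 12.55·e^(−0.0726·3/12) + 12.55·e^(−0.0726·4/12) + 12.55·e^(−0.0726·5/12) + 12.55·e^(−0.0726·7/12)
I = 12.3243 + 12.2499 + 12.1760 + 12.0296 = 48.7798
F = (S − I)·e^(rT) = (493.11 − 48.7798) · e^(0.0726·8/12)
= 444.3302 · e^0.048400 = 444.3302 × 1.049590 = €466.36

€466.36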